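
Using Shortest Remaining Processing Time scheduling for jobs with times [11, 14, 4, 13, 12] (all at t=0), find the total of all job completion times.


Since all jobs arrive at t=0, SRPT equals SPT ordering.
SPT order: [4, 11, 12, 13, 14]
Completion times:
  Job 1: p=4, C=4
  Job 2: p=11, C=15
  Job 3: p=12, C=27
  Job 4: p=13, C=40
  Job 5: p=14, C=54
Total completion time = 4 + 15 + 27 + 40 + 54 = 140

140


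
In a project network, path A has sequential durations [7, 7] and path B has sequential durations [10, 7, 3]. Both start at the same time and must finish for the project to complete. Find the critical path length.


Path A total = 7 + 7 = 14
Path B total = 10 + 7 + 3 = 20
Critical path = longest path = max(14, 20) = 20

20


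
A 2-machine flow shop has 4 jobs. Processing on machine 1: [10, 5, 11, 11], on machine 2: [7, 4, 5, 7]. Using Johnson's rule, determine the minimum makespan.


Apply Johnson's rule:
  Group 1 (a <= b): []
  Group 2 (a > b): [(1, 10, 7), (4, 11, 7), (3, 11, 5), (2, 5, 4)]
Optimal job order: [1, 4, 3, 2]
Schedule:
  Job 1: M1 done at 10, M2 done at 17
  Job 4: M1 done at 21, M2 done at 28
  Job 3: M1 done at 32, M2 done at 37
  Job 2: M1 done at 37, M2 done at 41
Makespan = 41

41


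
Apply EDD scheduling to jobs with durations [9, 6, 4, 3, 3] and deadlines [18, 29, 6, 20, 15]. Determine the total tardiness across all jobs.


Sort by due date (EDD order): [(4, 6), (3, 15), (9, 18), (3, 20), (6, 29)]
Compute completion times and tardiness:
  Job 1: p=4, d=6, C=4, tardiness=max(0,4-6)=0
  Job 2: p=3, d=15, C=7, tardiness=max(0,7-15)=0
  Job 3: p=9, d=18, C=16, tardiness=max(0,16-18)=0
  Job 4: p=3, d=20, C=19, tardiness=max(0,19-20)=0
  Job 5: p=6, d=29, C=25, tardiness=max(0,25-29)=0
Total tardiness = 0

0


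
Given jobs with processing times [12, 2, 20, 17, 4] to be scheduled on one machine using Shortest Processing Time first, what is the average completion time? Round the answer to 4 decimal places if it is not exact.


Sort jobs by processing time (SPT order): [2, 4, 12, 17, 20]
Compute completion times sequentially:
  Job 1: processing = 2, completes at 2
  Job 2: processing = 4, completes at 6
  Job 3: processing = 12, completes at 18
  Job 4: processing = 17, completes at 35
  Job 5: processing = 20, completes at 55
Sum of completion times = 116
Average completion time = 116/5 = 23.2

23.2


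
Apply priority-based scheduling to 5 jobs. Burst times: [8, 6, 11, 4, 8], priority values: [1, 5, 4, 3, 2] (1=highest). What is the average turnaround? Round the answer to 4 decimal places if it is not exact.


Sort by priority (ascending = highest first):
Order: [(1, 8), (2, 8), (3, 4), (4, 11), (5, 6)]
Completion times:
  Priority 1, burst=8, C=8
  Priority 2, burst=8, C=16
  Priority 3, burst=4, C=20
  Priority 4, burst=11, C=31
  Priority 5, burst=6, C=37
Average turnaround = 112/5 = 22.4

22.4


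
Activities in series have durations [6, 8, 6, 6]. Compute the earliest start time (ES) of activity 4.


Activity 4 starts after activities 1 through 3 complete.
Predecessor durations: [6, 8, 6]
ES = 6 + 8 + 6 = 20

20


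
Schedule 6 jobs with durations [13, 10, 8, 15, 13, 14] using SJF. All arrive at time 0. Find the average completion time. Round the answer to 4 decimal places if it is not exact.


SJF order (ascending): [8, 10, 13, 13, 14, 15]
Completion times:
  Job 1: burst=8, C=8
  Job 2: burst=10, C=18
  Job 3: burst=13, C=31
  Job 4: burst=13, C=44
  Job 5: burst=14, C=58
  Job 6: burst=15, C=73
Average completion = 232/6 = 38.6667

38.6667


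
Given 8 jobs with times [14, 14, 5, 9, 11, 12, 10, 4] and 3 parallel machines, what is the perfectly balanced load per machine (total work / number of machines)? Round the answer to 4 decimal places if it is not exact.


Total processing time = 14 + 14 + 5 + 9 + 11 + 12 + 10 + 4 = 79
Number of machines = 3
Ideal balanced load = 79 / 3 = 26.3333

26.3333


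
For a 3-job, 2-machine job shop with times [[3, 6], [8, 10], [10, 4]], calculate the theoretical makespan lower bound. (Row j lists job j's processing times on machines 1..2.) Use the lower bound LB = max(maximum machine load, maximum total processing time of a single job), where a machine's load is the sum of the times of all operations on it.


Machine loads:
  Machine 1: 3 + 8 + 10 = 21
  Machine 2: 6 + 10 + 4 = 20
Max machine load = 21
Job totals:
  Job 1: 9
  Job 2: 18
  Job 3: 14
Max job total = 18
Lower bound = max(21, 18) = 21

21


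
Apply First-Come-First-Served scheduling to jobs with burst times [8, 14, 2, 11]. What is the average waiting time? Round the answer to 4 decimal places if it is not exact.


FCFS order (as given): [8, 14, 2, 11]
Waiting times:
  Job 1: wait = 0
  Job 2: wait = 8
  Job 3: wait = 22
  Job 4: wait = 24
Sum of waiting times = 54
Average waiting time = 54/4 = 13.5

13.5


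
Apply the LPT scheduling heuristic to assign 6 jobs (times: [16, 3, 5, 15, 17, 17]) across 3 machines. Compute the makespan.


Sort jobs in decreasing order (LPT): [17, 17, 16, 15, 5, 3]
Assign each job to the least loaded machine:
  Machine 1: jobs [17, 5], load = 22
  Machine 2: jobs [17, 3], load = 20
  Machine 3: jobs [16, 15], load = 31
Makespan = max load = 31

31


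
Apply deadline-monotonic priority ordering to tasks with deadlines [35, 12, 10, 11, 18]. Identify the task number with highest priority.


Sort tasks by relative deadline (ascending):
  Task 3: deadline = 10
  Task 4: deadline = 11
  Task 2: deadline = 12
  Task 5: deadline = 18
  Task 1: deadline = 35
Priority order (highest first): [3, 4, 2, 5, 1]
Highest priority task = 3

3


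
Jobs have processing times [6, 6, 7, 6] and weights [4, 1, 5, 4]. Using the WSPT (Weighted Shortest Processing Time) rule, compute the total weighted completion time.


Compute p/w ratios and sort ascending (WSPT): [(7, 5), (6, 4), (6, 4), (6, 1)]
Compute weighted completion times:
  Job (p=7,w=5): C=7, w*C=5*7=35
  Job (p=6,w=4): C=13, w*C=4*13=52
  Job (p=6,w=4): C=19, w*C=4*19=76
  Job (p=6,w=1): C=25, w*C=1*25=25
Total weighted completion time = 188

188


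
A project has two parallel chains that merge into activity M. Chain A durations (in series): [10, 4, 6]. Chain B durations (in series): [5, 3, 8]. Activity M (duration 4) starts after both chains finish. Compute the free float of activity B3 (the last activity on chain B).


ES(B3) = sum of predecessors on chain B = 8
EF(B3) = ES + duration = 8 + 8 = 16
Successor of B3 is M. ES(M) = max(sum(A), sum(B)) = max(20, 16) = 20
Free float = ES(successor) - EF(current) = 20 - 16 = 4

4


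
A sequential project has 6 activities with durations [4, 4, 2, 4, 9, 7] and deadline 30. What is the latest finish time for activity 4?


LF(activity 4) = deadline - sum of successor durations
Successors: activities 5 through 6 with durations [9, 7]
Sum of successor durations = 16
LF = 30 - 16 = 14

14


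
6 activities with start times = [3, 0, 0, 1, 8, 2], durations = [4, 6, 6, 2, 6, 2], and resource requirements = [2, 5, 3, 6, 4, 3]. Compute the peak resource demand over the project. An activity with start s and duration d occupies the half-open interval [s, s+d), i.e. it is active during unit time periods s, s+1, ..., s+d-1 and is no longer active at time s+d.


Each activity i is active on [start_i, start_i + duration_i).
Compute total resource usage per time slot:
  t=0: active resources = [5, 3], total = 8
  t=1: active resources = [5, 3, 6], total = 14
  t=2: active resources = [5, 3, 6, 3], total = 17
  t=3: active resources = [2, 5, 3, 3], total = 13
  t=4: active resources = [2, 5, 3], total = 10
  t=5: active resources = [2, 5, 3], total = 10
  t=6: active resources = [2], total = 2
  t=7: active resources = [], total = 0
  t=8: active resources = [4], total = 4
  t=9: active resources = [4], total = 4
  t=10: active resources = [4], total = 4
  t=11: active resources = [4], total = 4
  t=12: active resources = [4], total = 4
  t=13: active resources = [4], total = 4
Peak resource demand = 17

17


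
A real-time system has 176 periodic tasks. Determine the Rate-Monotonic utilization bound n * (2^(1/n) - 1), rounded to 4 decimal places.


Compute 2^(1/176) = 1.0039461017
Subtract 1: 1.0039461017 - 1 = 0.0039461017
Multiply by n: 176 * 0.0039461017 = 0.6945138992
Round to 4 dp: 0.6945

0.6945


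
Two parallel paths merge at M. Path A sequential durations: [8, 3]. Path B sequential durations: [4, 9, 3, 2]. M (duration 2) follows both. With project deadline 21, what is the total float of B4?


Forward pass: ES(B4) = sum of predecessors on chain B = 16
EF = ES + duration = 16 + 2 = 18
Backward pass: LF(M) = deadline = 21; LS(M) = 21 - 2 = 19
LF(B4) = LS(M) - sum(successors on chain B) = 19 - 0 = 19
LS = LF - duration = 19 - 2 = 17
Total float = LS - ES = 17 - 16 = 1

1


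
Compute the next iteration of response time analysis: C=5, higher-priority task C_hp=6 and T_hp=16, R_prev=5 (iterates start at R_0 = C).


R_next = C + ceil(R_prev / T_hp) * C_hp
ceil(5 / 16) = ceil(0.3125) = 1
Interference = 1 * 6 = 6
R_next = 5 + 6 = 11

11


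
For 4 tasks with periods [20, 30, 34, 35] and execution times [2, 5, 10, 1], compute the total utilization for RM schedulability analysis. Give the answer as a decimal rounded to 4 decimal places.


Compute individual utilizations (exact fractions):
  Task 1: C/T = 2/20 = 1/10 (approx. 0.1)
  Task 2: C/T = 5/30 = 1/6 (approx. 0.1667)
  Task 3: C/T = 10/34 = 5/17 (approx. 0.2941)
  Task 4: C/T = 1/35 (approx. 0.0286)
Total utilization U = 1/10 + 1/6 + 5/17 + 1/35 = 1052/1785
Rounded to 4 decimal places: U = 0.5894
RM (Liu & Layland) bound for 4 tasks = 0.756828; compare with U = 1052/1785 (approx. 0.589356)
U <= bound, so schedulable by RM sufficient condition.

0.5894


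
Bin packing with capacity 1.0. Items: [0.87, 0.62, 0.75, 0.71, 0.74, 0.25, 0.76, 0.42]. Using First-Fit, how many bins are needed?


Place items sequentially using First-Fit:
  Item 0.87 -> new Bin 1
  Item 0.62 -> new Bin 2
  Item 0.75 -> new Bin 3
  Item 0.71 -> new Bin 4
  Item 0.74 -> new Bin 5
  Item 0.25 -> Bin 2 (now 0.87)
  Item 0.76 -> new Bin 6
  Item 0.42 -> new Bin 7
Total bins used = 7

7


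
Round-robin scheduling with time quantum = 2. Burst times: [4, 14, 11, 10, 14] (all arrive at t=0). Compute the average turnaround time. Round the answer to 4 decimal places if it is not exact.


Time quantum = 2
Execution trace:
  J1 runs 2 units, time = 2
  J2 runs 2 units, time = 4
  J3 runs 2 units, time = 6
  J4 runs 2 units, time = 8
  J5 runs 2 units, time = 10
  J1 runs 2 units, time = 12
  J2 runs 2 units, time = 14
  J3 runs 2 units, time = 16
  J4 runs 2 units, time = 18
  J5 runs 2 units, time = 20
  J2 runs 2 units, time = 22
  J3 runs 2 units, time = 24
  J4 runs 2 units, time = 26
  J5 runs 2 units, time = 28
  J2 runs 2 units, time = 30
  J3 runs 2 units, time = 32
  J4 runs 2 units, time = 34
  J5 runs 2 units, time = 36
  J2 runs 2 units, time = 38
  J3 runs 2 units, time = 40
  J4 runs 2 units, time = 42
  J5 runs 2 units, time = 44
  J2 runs 2 units, time = 46
  J3 runs 1 units, time = 47
  J5 runs 2 units, time = 49
  J2 runs 2 units, time = 51
  J5 runs 2 units, time = 53
Finish times: [12, 51, 47, 42, 53]
Average turnaround = 205/5 = 41.0

41.0


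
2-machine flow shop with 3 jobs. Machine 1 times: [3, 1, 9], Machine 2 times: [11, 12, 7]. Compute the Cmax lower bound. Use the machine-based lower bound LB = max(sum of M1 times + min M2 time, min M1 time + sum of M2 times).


LB1 = sum(M1 times) + min(M2 times) = 13 + 7 = 20
LB2 = min(M1 times) + sum(M2 times) = 1 + 30 = 31
Lower bound = max(LB1, LB2) = max(20, 31) = 31

31


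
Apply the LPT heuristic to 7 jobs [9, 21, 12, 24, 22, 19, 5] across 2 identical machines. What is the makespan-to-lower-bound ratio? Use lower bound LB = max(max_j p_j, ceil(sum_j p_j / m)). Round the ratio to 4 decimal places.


LPT order: [24, 22, 21, 19, 12, 9, 5]
Machine loads after assignment: [55, 57]
LPT makespan = 57
Lower bound = max(max_job, ceil(total/2)) = max(24, 56) = 56
Ratio = 57 / 56 = 1.0179

1.0179


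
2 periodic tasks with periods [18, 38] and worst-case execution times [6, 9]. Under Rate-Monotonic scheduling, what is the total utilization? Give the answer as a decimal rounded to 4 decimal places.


Compute individual utilizations (exact fractions):
  Task 1: C/T = 6/18 = 1/3 (approx. 0.3333)
  Task 2: C/T = 9/38 (approx. 0.2368)
Total utilization U = 1/3 + 9/38 = 65/114
Rounded to 4 decimal places: U = 0.5702
RM (Liu & Layland) bound for 2 tasks = 0.828427; compare with U = 65/114 (approx. 0.570175)
U <= bound, so schedulable by RM sufficient condition.

0.5702


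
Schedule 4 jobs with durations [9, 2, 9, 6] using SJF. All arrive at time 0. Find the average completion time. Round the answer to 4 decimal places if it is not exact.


SJF order (ascending): [2, 6, 9, 9]
Completion times:
  Job 1: burst=2, C=2
  Job 2: burst=6, C=8
  Job 3: burst=9, C=17
  Job 4: burst=9, C=26
Average completion = 53/4 = 13.25

13.25


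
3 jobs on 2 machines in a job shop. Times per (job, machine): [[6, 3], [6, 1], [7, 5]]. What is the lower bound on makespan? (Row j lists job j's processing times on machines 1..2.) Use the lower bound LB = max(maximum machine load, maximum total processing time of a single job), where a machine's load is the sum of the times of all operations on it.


Machine loads:
  Machine 1: 6 + 6 + 7 = 19
  Machine 2: 3 + 1 + 5 = 9
Max machine load = 19
Job totals:
  Job 1: 9
  Job 2: 7
  Job 3: 12
Max job total = 12
Lower bound = max(19, 12) = 19

19


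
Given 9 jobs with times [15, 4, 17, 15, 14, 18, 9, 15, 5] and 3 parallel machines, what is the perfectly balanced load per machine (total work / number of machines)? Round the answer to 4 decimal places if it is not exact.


Total processing time = 15 + 4 + 17 + 15 + 14 + 18 + 9 + 15 + 5 = 112
Number of machines = 3
Ideal balanced load = 112 / 3 = 37.3333

37.3333


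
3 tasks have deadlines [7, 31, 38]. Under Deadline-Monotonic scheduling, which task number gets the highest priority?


Sort tasks by relative deadline (ascending):
  Task 1: deadline = 7
  Task 2: deadline = 31
  Task 3: deadline = 38
Priority order (highest first): [1, 2, 3]
Highest priority task = 1

1


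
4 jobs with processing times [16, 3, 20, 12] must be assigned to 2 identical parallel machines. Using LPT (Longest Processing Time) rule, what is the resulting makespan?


Sort jobs in decreasing order (LPT): [20, 16, 12, 3]
Assign each job to the least loaded machine:
  Machine 1: jobs [20, 3], load = 23
  Machine 2: jobs [16, 12], load = 28
Makespan = max load = 28

28


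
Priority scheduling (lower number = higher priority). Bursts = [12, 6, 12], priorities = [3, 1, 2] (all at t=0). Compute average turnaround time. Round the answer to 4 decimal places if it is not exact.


Sort by priority (ascending = highest first):
Order: [(1, 6), (2, 12), (3, 12)]
Completion times:
  Priority 1, burst=6, C=6
  Priority 2, burst=12, C=18
  Priority 3, burst=12, C=30
Average turnaround = 54/3 = 18.0

18.0


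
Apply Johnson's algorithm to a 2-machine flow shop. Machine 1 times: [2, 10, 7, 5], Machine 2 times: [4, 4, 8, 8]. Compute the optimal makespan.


Apply Johnson's rule:
  Group 1 (a <= b): [(1, 2, 4), (4, 5, 8), (3, 7, 8)]
  Group 2 (a > b): [(2, 10, 4)]
Optimal job order: [1, 4, 3, 2]
Schedule:
  Job 1: M1 done at 2, M2 done at 6
  Job 4: M1 done at 7, M2 done at 15
  Job 3: M1 done at 14, M2 done at 23
  Job 2: M1 done at 24, M2 done at 28
Makespan = 28

28


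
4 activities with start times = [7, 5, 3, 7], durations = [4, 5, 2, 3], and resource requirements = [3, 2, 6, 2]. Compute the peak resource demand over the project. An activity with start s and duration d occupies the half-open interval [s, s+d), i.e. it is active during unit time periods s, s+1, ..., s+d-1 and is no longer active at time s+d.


Each activity i is active on [start_i, start_i + duration_i).
Compute total resource usage per time slot:
  t=0: active resources = [], total = 0
  t=1: active resources = [], total = 0
  t=2: active resources = [], total = 0
  t=3: active resources = [6], total = 6
  t=4: active resources = [6], total = 6
  t=5: active resources = [2], total = 2
  t=6: active resources = [2], total = 2
  t=7: active resources = [3, 2, 2], total = 7
  t=8: active resources = [3, 2, 2], total = 7
  t=9: active resources = [3, 2, 2], total = 7
  t=10: active resources = [3], total = 3
Peak resource demand = 7

7


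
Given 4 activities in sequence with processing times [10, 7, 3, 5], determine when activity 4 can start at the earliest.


Activity 4 starts after activities 1 through 3 complete.
Predecessor durations: [10, 7, 3]
ES = 10 + 7 + 3 = 20

20


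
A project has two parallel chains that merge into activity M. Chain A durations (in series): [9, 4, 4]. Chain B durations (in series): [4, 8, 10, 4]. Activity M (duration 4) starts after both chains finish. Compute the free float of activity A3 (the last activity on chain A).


ES(A3) = sum of predecessors on chain A = 13
EF(A3) = ES + duration = 13 + 4 = 17
Successor of A3 is M. ES(M) = max(sum(A), sum(B)) = max(17, 26) = 26
Free float = ES(successor) - EF(current) = 26 - 17 = 9

9


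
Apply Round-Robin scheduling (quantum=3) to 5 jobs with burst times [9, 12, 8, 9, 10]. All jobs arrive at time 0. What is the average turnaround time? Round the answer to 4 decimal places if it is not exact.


Time quantum = 3
Execution trace:
  J1 runs 3 units, time = 3
  J2 runs 3 units, time = 6
  J3 runs 3 units, time = 9
  J4 runs 3 units, time = 12
  J5 runs 3 units, time = 15
  J1 runs 3 units, time = 18
  J2 runs 3 units, time = 21
  J3 runs 3 units, time = 24
  J4 runs 3 units, time = 27
  J5 runs 3 units, time = 30
  J1 runs 3 units, time = 33
  J2 runs 3 units, time = 36
  J3 runs 2 units, time = 38
  J4 runs 3 units, time = 41
  J5 runs 3 units, time = 44
  J2 runs 3 units, time = 47
  J5 runs 1 units, time = 48
Finish times: [33, 47, 38, 41, 48]
Average turnaround = 207/5 = 41.4

41.4


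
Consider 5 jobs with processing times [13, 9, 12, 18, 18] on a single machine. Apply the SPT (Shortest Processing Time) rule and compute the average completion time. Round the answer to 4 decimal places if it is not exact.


Sort jobs by processing time (SPT order): [9, 12, 13, 18, 18]
Compute completion times sequentially:
  Job 1: processing = 9, completes at 9
  Job 2: processing = 12, completes at 21
  Job 3: processing = 13, completes at 34
  Job 4: processing = 18, completes at 52
  Job 5: processing = 18, completes at 70
Sum of completion times = 186
Average completion time = 186/5 = 37.2

37.2


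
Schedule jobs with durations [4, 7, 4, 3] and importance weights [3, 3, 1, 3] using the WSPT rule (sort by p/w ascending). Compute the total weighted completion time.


Compute p/w ratios and sort ascending (WSPT): [(3, 3), (4, 3), (7, 3), (4, 1)]
Compute weighted completion times:
  Job (p=3,w=3): C=3, w*C=3*3=9
  Job (p=4,w=3): C=7, w*C=3*7=21
  Job (p=7,w=3): C=14, w*C=3*14=42
  Job (p=4,w=1): C=18, w*C=1*18=18
Total weighted completion time = 90

90


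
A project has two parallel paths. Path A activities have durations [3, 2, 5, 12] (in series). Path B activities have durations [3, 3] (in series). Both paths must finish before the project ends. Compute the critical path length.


Path A total = 3 + 2 + 5 + 12 = 22
Path B total = 3 + 3 = 6
Critical path = longest path = max(22, 6) = 22

22


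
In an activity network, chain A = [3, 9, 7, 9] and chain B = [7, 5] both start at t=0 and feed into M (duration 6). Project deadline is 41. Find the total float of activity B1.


Forward pass: ES(B1) = sum of predecessors on chain B = 0
EF = ES + duration = 0 + 7 = 7
Backward pass: LF(M) = deadline = 41; LS(M) = 41 - 6 = 35
LF(B1) = LS(M) - sum(successors on chain B) = 35 - 5 = 30
LS = LF - duration = 30 - 7 = 23
Total float = LS - ES = 23 - 0 = 23

23


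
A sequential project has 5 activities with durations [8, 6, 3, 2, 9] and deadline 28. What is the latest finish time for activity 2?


LF(activity 2) = deadline - sum of successor durations
Successors: activities 3 through 5 with durations [3, 2, 9]
Sum of successor durations = 14
LF = 28 - 14 = 14

14


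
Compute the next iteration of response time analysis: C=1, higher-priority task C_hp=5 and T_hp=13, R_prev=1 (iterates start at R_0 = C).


R_next = C + ceil(R_prev / T_hp) * C_hp
ceil(1 / 13) = ceil(0.0769) = 1
Interference = 1 * 5 = 5
R_next = 1 + 5 = 6

6


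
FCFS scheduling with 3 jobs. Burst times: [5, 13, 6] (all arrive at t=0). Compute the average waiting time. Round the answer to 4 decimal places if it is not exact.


FCFS order (as given): [5, 13, 6]
Waiting times:
  Job 1: wait = 0
  Job 2: wait = 5
  Job 3: wait = 18
Sum of waiting times = 23
Average waiting time = 23/3 = 7.6667

7.6667


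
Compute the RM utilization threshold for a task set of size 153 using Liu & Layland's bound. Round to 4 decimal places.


Compute 2^(1/153) = 1.0045406514
Subtract 1: 1.0045406514 - 1 = 0.0045406514
Multiply by n: 153 * 0.0045406514 = 0.6947196642
Round to 4 dp: 0.6947

0.6947


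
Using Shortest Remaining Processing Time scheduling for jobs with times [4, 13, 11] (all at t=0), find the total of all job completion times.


Since all jobs arrive at t=0, SRPT equals SPT ordering.
SPT order: [4, 11, 13]
Completion times:
  Job 1: p=4, C=4
  Job 2: p=11, C=15
  Job 3: p=13, C=28
Total completion time = 4 + 15 + 28 = 47

47


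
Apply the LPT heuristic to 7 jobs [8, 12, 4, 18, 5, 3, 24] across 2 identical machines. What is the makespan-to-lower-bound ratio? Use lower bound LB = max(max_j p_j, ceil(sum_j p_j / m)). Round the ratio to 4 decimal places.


LPT order: [24, 18, 12, 8, 5, 4, 3]
Machine loads after assignment: [36, 38]
LPT makespan = 38
Lower bound = max(max_job, ceil(total/2)) = max(24, 37) = 37
Ratio = 38 / 37 = 1.027

1.027


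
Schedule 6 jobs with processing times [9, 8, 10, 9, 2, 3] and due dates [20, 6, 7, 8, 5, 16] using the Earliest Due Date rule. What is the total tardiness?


Sort by due date (EDD order): [(2, 5), (8, 6), (10, 7), (9, 8), (3, 16), (9, 20)]
Compute completion times and tardiness:
  Job 1: p=2, d=5, C=2, tardiness=max(0,2-5)=0
  Job 2: p=8, d=6, C=10, tardiness=max(0,10-6)=4
  Job 3: p=10, d=7, C=20, tardiness=max(0,20-7)=13
  Job 4: p=9, d=8, C=29, tardiness=max(0,29-8)=21
  Job 5: p=3, d=16, C=32, tardiness=max(0,32-16)=16
  Job 6: p=9, d=20, C=41, tardiness=max(0,41-20)=21
Total tardiness = 75

75


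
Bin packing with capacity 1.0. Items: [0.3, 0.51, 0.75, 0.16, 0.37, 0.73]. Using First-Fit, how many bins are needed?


Place items sequentially using First-Fit:
  Item 0.3 -> new Bin 1
  Item 0.51 -> Bin 1 (now 0.81)
  Item 0.75 -> new Bin 2
  Item 0.16 -> Bin 1 (now 0.97)
  Item 0.37 -> new Bin 3
  Item 0.73 -> new Bin 4
Total bins used = 4

4


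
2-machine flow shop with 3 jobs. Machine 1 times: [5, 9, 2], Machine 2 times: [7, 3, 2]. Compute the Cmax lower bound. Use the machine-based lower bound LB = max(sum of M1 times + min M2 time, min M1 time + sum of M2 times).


LB1 = sum(M1 times) + min(M2 times) = 16 + 2 = 18
LB2 = min(M1 times) + sum(M2 times) = 2 + 12 = 14
Lower bound = max(LB1, LB2) = max(18, 14) = 18

18


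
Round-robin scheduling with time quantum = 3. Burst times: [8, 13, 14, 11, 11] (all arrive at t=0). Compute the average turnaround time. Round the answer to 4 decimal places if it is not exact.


Time quantum = 3
Execution trace:
  J1 runs 3 units, time = 3
  J2 runs 3 units, time = 6
  J3 runs 3 units, time = 9
  J4 runs 3 units, time = 12
  J5 runs 3 units, time = 15
  J1 runs 3 units, time = 18
  J2 runs 3 units, time = 21
  J3 runs 3 units, time = 24
  J4 runs 3 units, time = 27
  J5 runs 3 units, time = 30
  J1 runs 2 units, time = 32
  J2 runs 3 units, time = 35
  J3 runs 3 units, time = 38
  J4 runs 3 units, time = 41
  J5 runs 3 units, time = 44
  J2 runs 3 units, time = 47
  J3 runs 3 units, time = 50
  J4 runs 2 units, time = 52
  J5 runs 2 units, time = 54
  J2 runs 1 units, time = 55
  J3 runs 2 units, time = 57
Finish times: [32, 55, 57, 52, 54]
Average turnaround = 250/5 = 50.0

50.0


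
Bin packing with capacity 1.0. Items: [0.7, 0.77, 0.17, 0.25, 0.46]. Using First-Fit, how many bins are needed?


Place items sequentially using First-Fit:
  Item 0.7 -> new Bin 1
  Item 0.77 -> new Bin 2
  Item 0.17 -> Bin 1 (now 0.87)
  Item 0.25 -> new Bin 3
  Item 0.46 -> Bin 3 (now 0.71)
Total bins used = 3

3


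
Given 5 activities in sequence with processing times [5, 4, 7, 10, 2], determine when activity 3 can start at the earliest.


Activity 3 starts after activities 1 through 2 complete.
Predecessor durations: [5, 4]
ES = 5 + 4 = 9

9


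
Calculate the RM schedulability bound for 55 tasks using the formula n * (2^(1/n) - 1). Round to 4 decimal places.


Compute 2^(1/55) = 1.0126824244
Subtract 1: 1.0126824244 - 1 = 0.0126824244
Multiply by n: 55 * 0.0126824244 = 0.6975333420
Round to 4 dp: 0.6975

0.6975


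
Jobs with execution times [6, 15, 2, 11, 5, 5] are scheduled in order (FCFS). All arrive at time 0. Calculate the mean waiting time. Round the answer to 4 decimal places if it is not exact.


FCFS order (as given): [6, 15, 2, 11, 5, 5]
Waiting times:
  Job 1: wait = 0
  Job 2: wait = 6
  Job 3: wait = 21
  Job 4: wait = 23
  Job 5: wait = 34
  Job 6: wait = 39
Sum of waiting times = 123
Average waiting time = 123/6 = 20.5

20.5


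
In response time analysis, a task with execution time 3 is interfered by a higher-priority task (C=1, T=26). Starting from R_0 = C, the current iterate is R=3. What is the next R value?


R_next = C + ceil(R_prev / T_hp) * C_hp
ceil(3 / 26) = ceil(0.1154) = 1
Interference = 1 * 1 = 1
R_next = 3 + 1 = 4

4


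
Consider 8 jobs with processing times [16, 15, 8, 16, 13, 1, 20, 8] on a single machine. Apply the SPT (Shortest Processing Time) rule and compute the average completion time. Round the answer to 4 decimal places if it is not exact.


Sort jobs by processing time (SPT order): [1, 8, 8, 13, 15, 16, 16, 20]
Compute completion times sequentially:
  Job 1: processing = 1, completes at 1
  Job 2: processing = 8, completes at 9
  Job 3: processing = 8, completes at 17
  Job 4: processing = 13, completes at 30
  Job 5: processing = 15, completes at 45
  Job 6: processing = 16, completes at 61
  Job 7: processing = 16, completes at 77
  Job 8: processing = 20, completes at 97
Sum of completion times = 337
Average completion time = 337/8 = 42.125

42.125


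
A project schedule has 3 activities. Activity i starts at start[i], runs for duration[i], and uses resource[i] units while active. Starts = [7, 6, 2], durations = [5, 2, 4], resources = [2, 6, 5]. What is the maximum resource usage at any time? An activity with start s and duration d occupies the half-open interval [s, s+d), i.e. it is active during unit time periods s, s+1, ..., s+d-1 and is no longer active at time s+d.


Each activity i is active on [start_i, start_i + duration_i).
Compute total resource usage per time slot:
  t=0: active resources = [], total = 0
  t=1: active resources = [], total = 0
  t=2: active resources = [5], total = 5
  t=3: active resources = [5], total = 5
  t=4: active resources = [5], total = 5
  t=5: active resources = [5], total = 5
  t=6: active resources = [6], total = 6
  t=7: active resources = [2, 6], total = 8
  t=8: active resources = [2], total = 2
  t=9: active resources = [2], total = 2
  t=10: active resources = [2], total = 2
  t=11: active resources = [2], total = 2
Peak resource demand = 8

8


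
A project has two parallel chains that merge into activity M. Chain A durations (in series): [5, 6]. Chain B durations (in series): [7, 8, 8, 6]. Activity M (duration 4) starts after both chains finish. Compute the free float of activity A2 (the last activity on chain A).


ES(A2) = sum of predecessors on chain A = 5
EF(A2) = ES + duration = 5 + 6 = 11
Successor of A2 is M. ES(M) = max(sum(A), sum(B)) = max(11, 29) = 29
Free float = ES(successor) - EF(current) = 29 - 11 = 18

18


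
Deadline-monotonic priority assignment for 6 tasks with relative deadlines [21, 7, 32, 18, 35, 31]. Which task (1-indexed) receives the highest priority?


Sort tasks by relative deadline (ascending):
  Task 2: deadline = 7
  Task 4: deadline = 18
  Task 1: deadline = 21
  Task 6: deadline = 31
  Task 3: deadline = 32
  Task 5: deadline = 35
Priority order (highest first): [2, 4, 1, 6, 3, 5]
Highest priority task = 2

2


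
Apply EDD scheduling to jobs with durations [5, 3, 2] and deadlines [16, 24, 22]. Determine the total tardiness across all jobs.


Sort by due date (EDD order): [(5, 16), (2, 22), (3, 24)]
Compute completion times and tardiness:
  Job 1: p=5, d=16, C=5, tardiness=max(0,5-16)=0
  Job 2: p=2, d=22, C=7, tardiness=max(0,7-22)=0
  Job 3: p=3, d=24, C=10, tardiness=max(0,10-24)=0
Total tardiness = 0

0


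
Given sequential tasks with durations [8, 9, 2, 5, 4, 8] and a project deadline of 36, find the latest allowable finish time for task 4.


LF(activity 4) = deadline - sum of successor durations
Successors: activities 5 through 6 with durations [4, 8]
Sum of successor durations = 12
LF = 36 - 12 = 24

24


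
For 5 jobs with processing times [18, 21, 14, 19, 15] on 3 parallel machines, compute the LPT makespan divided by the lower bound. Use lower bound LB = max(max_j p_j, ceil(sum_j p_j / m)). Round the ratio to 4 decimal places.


LPT order: [21, 19, 18, 15, 14]
Machine loads after assignment: [21, 33, 33]
LPT makespan = 33
Lower bound = max(max_job, ceil(total/3)) = max(21, 29) = 29
Ratio = 33 / 29 = 1.1379

1.1379


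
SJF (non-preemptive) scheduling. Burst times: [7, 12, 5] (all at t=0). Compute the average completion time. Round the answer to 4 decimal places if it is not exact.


SJF order (ascending): [5, 7, 12]
Completion times:
  Job 1: burst=5, C=5
  Job 2: burst=7, C=12
  Job 3: burst=12, C=24
Average completion = 41/3 = 13.6667

13.6667


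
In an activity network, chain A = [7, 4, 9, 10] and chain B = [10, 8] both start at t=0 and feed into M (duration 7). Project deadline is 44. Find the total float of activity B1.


Forward pass: ES(B1) = sum of predecessors on chain B = 0
EF = ES + duration = 0 + 10 = 10
Backward pass: LF(M) = deadline = 44; LS(M) = 44 - 7 = 37
LF(B1) = LS(M) - sum(successors on chain B) = 37 - 8 = 29
LS = LF - duration = 29 - 10 = 19
Total float = LS - ES = 19 - 0 = 19

19


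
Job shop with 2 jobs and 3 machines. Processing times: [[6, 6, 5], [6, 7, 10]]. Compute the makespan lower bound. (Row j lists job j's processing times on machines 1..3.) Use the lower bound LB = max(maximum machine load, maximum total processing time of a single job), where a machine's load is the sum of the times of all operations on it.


Machine loads:
  Machine 1: 6 + 6 = 12
  Machine 2: 6 + 7 = 13
  Machine 3: 5 + 10 = 15
Max machine load = 15
Job totals:
  Job 1: 17
  Job 2: 23
Max job total = 23
Lower bound = max(15, 23) = 23

23


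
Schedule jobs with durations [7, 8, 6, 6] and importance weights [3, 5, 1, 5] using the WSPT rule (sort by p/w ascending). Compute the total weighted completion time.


Compute p/w ratios and sort ascending (WSPT): [(6, 5), (8, 5), (7, 3), (6, 1)]
Compute weighted completion times:
  Job (p=6,w=5): C=6, w*C=5*6=30
  Job (p=8,w=5): C=14, w*C=5*14=70
  Job (p=7,w=3): C=21, w*C=3*21=63
  Job (p=6,w=1): C=27, w*C=1*27=27
Total weighted completion time = 190

190


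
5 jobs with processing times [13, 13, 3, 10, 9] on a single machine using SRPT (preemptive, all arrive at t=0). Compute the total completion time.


Since all jobs arrive at t=0, SRPT equals SPT ordering.
SPT order: [3, 9, 10, 13, 13]
Completion times:
  Job 1: p=3, C=3
  Job 2: p=9, C=12
  Job 3: p=10, C=22
  Job 4: p=13, C=35
  Job 5: p=13, C=48
Total completion time = 3 + 12 + 22 + 35 + 48 = 120

120


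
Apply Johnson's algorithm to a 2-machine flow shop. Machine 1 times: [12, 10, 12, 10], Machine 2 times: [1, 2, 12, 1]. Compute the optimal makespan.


Apply Johnson's rule:
  Group 1 (a <= b): [(3, 12, 12)]
  Group 2 (a > b): [(2, 10, 2), (1, 12, 1), (4, 10, 1)]
Optimal job order: [3, 2, 1, 4]
Schedule:
  Job 3: M1 done at 12, M2 done at 24
  Job 2: M1 done at 22, M2 done at 26
  Job 1: M1 done at 34, M2 done at 35
  Job 4: M1 done at 44, M2 done at 45
Makespan = 45

45


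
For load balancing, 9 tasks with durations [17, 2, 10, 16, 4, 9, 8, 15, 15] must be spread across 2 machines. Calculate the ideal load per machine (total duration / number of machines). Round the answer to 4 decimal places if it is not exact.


Total processing time = 17 + 2 + 10 + 16 + 4 + 9 + 8 + 15 + 15 = 96
Number of machines = 2
Ideal balanced load = 96 / 2 = 48.0

48.0


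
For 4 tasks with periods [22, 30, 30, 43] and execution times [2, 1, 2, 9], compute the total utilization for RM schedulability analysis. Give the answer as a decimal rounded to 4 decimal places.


Compute individual utilizations (exact fractions):
  Task 1: C/T = 2/22 = 1/11 (approx. 0.0909)
  Task 2: C/T = 1/30 (approx. 0.0333)
  Task 3: C/T = 2/30 = 1/15 (approx. 0.0667)
  Task 4: C/T = 9/43 (approx. 0.2093)
Total utilization U = 1/11 + 1/30 + 1/15 + 9/43 = 1893/4730
Rounded to 4 decimal places: U = 0.4002
RM (Liu & Layland) bound for 4 tasks = 0.756828; compare with U = 1893/4730 (approx. 0.400211)
U <= bound, so schedulable by RM sufficient condition.

0.4002


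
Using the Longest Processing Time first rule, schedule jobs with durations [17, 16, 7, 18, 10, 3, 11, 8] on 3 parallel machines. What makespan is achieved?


Sort jobs in decreasing order (LPT): [18, 17, 16, 11, 10, 8, 7, 3]
Assign each job to the least loaded machine:
  Machine 1: jobs [18, 8, 7], load = 33
  Machine 2: jobs [17, 10, 3], load = 30
  Machine 3: jobs [16, 11], load = 27
Makespan = max load = 33

33


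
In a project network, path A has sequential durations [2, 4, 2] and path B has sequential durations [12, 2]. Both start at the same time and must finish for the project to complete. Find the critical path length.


Path A total = 2 + 4 + 2 = 8
Path B total = 12 + 2 = 14
Critical path = longest path = max(8, 14) = 14

14


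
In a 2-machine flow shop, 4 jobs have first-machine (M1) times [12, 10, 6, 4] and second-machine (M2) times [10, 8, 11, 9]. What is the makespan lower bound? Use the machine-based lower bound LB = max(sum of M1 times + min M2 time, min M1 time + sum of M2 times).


LB1 = sum(M1 times) + min(M2 times) = 32 + 8 = 40
LB2 = min(M1 times) + sum(M2 times) = 4 + 38 = 42
Lower bound = max(LB1, LB2) = max(40, 42) = 42

42


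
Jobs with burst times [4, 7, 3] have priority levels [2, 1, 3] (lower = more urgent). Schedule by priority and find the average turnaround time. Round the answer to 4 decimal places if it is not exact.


Sort by priority (ascending = highest first):
Order: [(1, 7), (2, 4), (3, 3)]
Completion times:
  Priority 1, burst=7, C=7
  Priority 2, burst=4, C=11
  Priority 3, burst=3, C=14
Average turnaround = 32/3 = 10.6667

10.6667


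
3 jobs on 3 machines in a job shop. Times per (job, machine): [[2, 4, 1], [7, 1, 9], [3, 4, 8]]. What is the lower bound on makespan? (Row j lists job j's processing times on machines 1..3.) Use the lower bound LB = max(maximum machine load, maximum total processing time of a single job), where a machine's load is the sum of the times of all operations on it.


Machine loads:
  Machine 1: 2 + 7 + 3 = 12
  Machine 2: 4 + 1 + 4 = 9
  Machine 3: 1 + 9 + 8 = 18
Max machine load = 18
Job totals:
  Job 1: 7
  Job 2: 17
  Job 3: 15
Max job total = 17
Lower bound = max(18, 17) = 18

18


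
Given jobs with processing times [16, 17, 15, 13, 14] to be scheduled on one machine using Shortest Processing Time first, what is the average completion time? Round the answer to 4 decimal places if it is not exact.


Sort jobs by processing time (SPT order): [13, 14, 15, 16, 17]
Compute completion times sequentially:
  Job 1: processing = 13, completes at 13
  Job 2: processing = 14, completes at 27
  Job 3: processing = 15, completes at 42
  Job 4: processing = 16, completes at 58
  Job 5: processing = 17, completes at 75
Sum of completion times = 215
Average completion time = 215/5 = 43.0

43.0


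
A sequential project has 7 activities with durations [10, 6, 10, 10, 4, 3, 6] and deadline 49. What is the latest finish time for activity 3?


LF(activity 3) = deadline - sum of successor durations
Successors: activities 4 through 7 with durations [10, 4, 3, 6]
Sum of successor durations = 23
LF = 49 - 23 = 26

26


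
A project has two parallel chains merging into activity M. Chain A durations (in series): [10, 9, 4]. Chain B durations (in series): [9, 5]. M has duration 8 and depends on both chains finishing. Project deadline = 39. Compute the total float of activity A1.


Forward pass: ES(A1) = sum of predecessors on chain A = 0
EF = ES + duration = 0 + 10 = 10
Backward pass: LF(M) = deadline = 39; LS(M) = 39 - 8 = 31
LF(A1) = LS(M) - sum(successors on chain A) = 31 - 13 = 18
LS = LF - duration = 18 - 10 = 8
Total float = LS - ES = 8 - 0 = 8

8


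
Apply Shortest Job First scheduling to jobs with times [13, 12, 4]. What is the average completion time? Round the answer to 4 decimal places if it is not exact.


SJF order (ascending): [4, 12, 13]
Completion times:
  Job 1: burst=4, C=4
  Job 2: burst=12, C=16
  Job 3: burst=13, C=29
Average completion = 49/3 = 16.3333

16.3333


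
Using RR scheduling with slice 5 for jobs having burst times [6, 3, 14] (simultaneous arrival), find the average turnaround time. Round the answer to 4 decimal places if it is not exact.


Time quantum = 5
Execution trace:
  J1 runs 5 units, time = 5
  J2 runs 3 units, time = 8
  J3 runs 5 units, time = 13
  J1 runs 1 units, time = 14
  J3 runs 5 units, time = 19
  J3 runs 4 units, time = 23
Finish times: [14, 8, 23]
Average turnaround = 45/3 = 15.0

15.0


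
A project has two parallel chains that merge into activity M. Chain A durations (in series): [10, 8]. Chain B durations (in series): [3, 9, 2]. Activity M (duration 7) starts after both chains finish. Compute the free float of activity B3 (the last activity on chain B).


ES(B3) = sum of predecessors on chain B = 12
EF(B3) = ES + duration = 12 + 2 = 14
Successor of B3 is M. ES(M) = max(sum(A), sum(B)) = max(18, 14) = 18
Free float = ES(successor) - EF(current) = 18 - 14 = 4

4


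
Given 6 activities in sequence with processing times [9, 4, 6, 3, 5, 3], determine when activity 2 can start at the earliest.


Activity 2 starts after activities 1 through 1 complete.
Predecessor durations: [9]
ES = 9 = 9

9


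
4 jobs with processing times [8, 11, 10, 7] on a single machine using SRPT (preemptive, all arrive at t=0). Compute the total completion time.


Since all jobs arrive at t=0, SRPT equals SPT ordering.
SPT order: [7, 8, 10, 11]
Completion times:
  Job 1: p=7, C=7
  Job 2: p=8, C=15
  Job 3: p=10, C=25
  Job 4: p=11, C=36
Total completion time = 7 + 15 + 25 + 36 = 83

83


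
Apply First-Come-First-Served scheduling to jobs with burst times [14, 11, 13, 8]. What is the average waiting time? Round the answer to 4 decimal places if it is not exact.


FCFS order (as given): [14, 11, 13, 8]
Waiting times:
  Job 1: wait = 0
  Job 2: wait = 14
  Job 3: wait = 25
  Job 4: wait = 38
Sum of waiting times = 77
Average waiting time = 77/4 = 19.25

19.25


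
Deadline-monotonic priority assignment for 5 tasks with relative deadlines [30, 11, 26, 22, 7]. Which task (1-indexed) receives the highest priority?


Sort tasks by relative deadline (ascending):
  Task 5: deadline = 7
  Task 2: deadline = 11
  Task 4: deadline = 22
  Task 3: deadline = 26
  Task 1: deadline = 30
Priority order (highest first): [5, 2, 4, 3, 1]
Highest priority task = 5

5


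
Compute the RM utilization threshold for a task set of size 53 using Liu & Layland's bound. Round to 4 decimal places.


Compute 2^(1/53) = 1.0131641430
Subtract 1: 1.0131641430 - 1 = 0.0131641430
Multiply by n: 53 * 0.0131641430 = 0.6976995790
Round to 4 dp: 0.6977

0.6977
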